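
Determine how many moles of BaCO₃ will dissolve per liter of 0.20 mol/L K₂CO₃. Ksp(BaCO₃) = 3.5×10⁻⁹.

BaCO₃(s) ⇌ Ba²⁺(aq) + CO₃²⁻(aq)
The solution already contains CO₃²⁻ at 0.20 mol/L. Let s be the molar solubility of BaCO₃.
[CO₃²⁻] ≈ 0.20 mol/L (common ion dominates); [Ba²⁺] = s.
Ksp = [Ba²⁺][CO₃²⁻] = s(0.20)
s = 3.5×10⁻⁹ / (0.20) = 1.8×10⁻⁸
s = 1.8×10⁻⁸ mol/L

1.8×10⁻⁸ M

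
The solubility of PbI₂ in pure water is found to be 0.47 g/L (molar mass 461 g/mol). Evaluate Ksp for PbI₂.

Ksp = 4.2×10⁻⁹

s = (0.47 g L⁻¹)/(461 g mol⁻¹) = 1.020×10⁻³ M
PbI₂(s) ⇌ Pb²⁺(aq) + 2 I⁻(aq)
Let s be the molar solubility. Then [Pb²⁺] = s and [I⁻] = 2s.
Ksp = [Pb²⁺][I⁻]^2 = s · (2s)^2 = 4s^3
Ksp = 4 × (1.020×10⁻³)^3 = 4.2×10⁻⁹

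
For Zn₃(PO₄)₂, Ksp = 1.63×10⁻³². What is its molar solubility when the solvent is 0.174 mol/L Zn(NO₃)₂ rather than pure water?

Zn₃(PO₄)₂(s) ⇌ 3 Zn²⁺(aq) + 2 PO₄³⁻(aq)
Zn²⁺ is already present at 0.174 mol/L. If s mol/L of Zn₃(PO₄)₂ dissolves, [PO₄³⁻] = 2s while [Zn²⁺] ≈ 0.174 mol/L.
Ksp = [Zn²⁺]^3[PO₄³⁻]^2 = (0.174)^3(2s)^2
(2s)^2 = 1.63×10⁻³² / (0.174)^3 = 3.09×10⁻³⁰
s = 8.80×10⁻¹⁶ mol/L

8.80×10⁻¹⁶ M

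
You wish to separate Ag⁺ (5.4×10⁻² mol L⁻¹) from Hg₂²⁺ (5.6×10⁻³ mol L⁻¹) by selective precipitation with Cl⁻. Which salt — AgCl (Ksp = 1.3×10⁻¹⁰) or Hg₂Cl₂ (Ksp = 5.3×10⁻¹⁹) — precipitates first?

AgCl

Each salt precipitates once Q = Ksp for that salt.
For AgCl: [Cl⁻] = (Ksp/[Ag⁺]) = 2.4×10⁻⁹ mol L⁻¹
For Hg₂Cl₂: [Cl⁻] = (Ksp/[Hg₂²⁺])^(1/2) = 9.7×10⁻⁹ mol L⁻¹
Since AgCl needs less Cl⁻ to reach saturation, it precipitates first.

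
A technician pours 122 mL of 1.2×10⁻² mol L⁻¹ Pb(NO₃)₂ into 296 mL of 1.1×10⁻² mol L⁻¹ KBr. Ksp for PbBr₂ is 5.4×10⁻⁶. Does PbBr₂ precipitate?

The combined volume is 418 mL.
[Pb²⁺] = (1.2×10⁻²)(122)/418 = 3.5×10⁻³ mol L⁻¹
[Br⁻] = (1.1×10⁻²)(296)/418 = 7.8×10⁻³ mol L⁻¹
Q = [Pb²⁺][Br⁻]^2 = 2.1×10⁻⁷
Q = 2.1×10⁻⁷ < Ksp = 5.4×10⁻⁶, so the solution is unsaturated and no precipitate forms.

No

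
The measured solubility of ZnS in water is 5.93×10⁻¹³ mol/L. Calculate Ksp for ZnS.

Ksp = 3.52×10⁻²⁵

ZnS(s) ⇌ Zn²⁺(aq) + S²⁻(aq)
With molar solubility s: [Zn²⁺] = s, [S²⁻] = s.
Ksp = [Zn²⁺][S²⁻] = s · s = s^2
Ksp = (5.93×10⁻¹³)^2 = 3.52×10⁻²⁵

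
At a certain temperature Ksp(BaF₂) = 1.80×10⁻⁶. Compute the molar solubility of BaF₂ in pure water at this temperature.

BaF₂(s) ⇌ Ba²⁺(aq) + 2 F⁻(aq)
Call the molar solubility s, so that [Ba²⁺] = s and [F⁻] = 2s.
Ksp = [Ba²⁺][F⁻]^2 = s · (2s)^2 = 4s^3
4s^3 = 1.80×10⁻⁶  ⇒  s^3 = 4.50×10⁻⁷
s = 7.66×10⁻³ mol L⁻¹

7.66×10⁻³ M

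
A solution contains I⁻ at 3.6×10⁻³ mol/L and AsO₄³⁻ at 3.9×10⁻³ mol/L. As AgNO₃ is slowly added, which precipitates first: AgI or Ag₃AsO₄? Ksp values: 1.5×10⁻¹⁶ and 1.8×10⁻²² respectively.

AgI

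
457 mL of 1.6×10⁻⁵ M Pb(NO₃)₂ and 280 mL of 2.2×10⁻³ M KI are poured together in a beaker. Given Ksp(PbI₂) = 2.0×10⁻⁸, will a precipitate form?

No

Total volume after mixing = 457 + 280 = 737 mL.
[Pb²⁺] = (1.6×10⁻⁵)(457)/737 = 9.9×10⁻⁶ M
[I⁻] = (2.2×10⁻³)(280)/737 = 8.4×10⁻⁴ M
Q = [Pb²⁺][I⁻]^2 = 6.9×10⁻¹²
Since Q (6.9×10⁻¹²) is less than Ksp (2.0×10⁻⁸), no PbI₂ precipitates.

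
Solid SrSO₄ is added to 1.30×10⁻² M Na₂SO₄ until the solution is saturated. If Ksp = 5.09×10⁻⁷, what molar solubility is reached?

3.92×10⁻⁵ M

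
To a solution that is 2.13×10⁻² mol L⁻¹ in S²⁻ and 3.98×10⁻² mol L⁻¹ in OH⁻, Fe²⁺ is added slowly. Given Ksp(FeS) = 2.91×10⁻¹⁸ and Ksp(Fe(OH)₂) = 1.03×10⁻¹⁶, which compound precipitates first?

FeS

Precipitation begins when Q = Ksp.
For FeS: [Fe²⁺] = (Ksp/[S²⁻]) = 1.37×10⁻¹⁶ mol L⁻¹
For Fe(OH)₂: [Fe²⁺] = (Ksp/[OH⁻]^2) = 6.50×10⁻¹⁴ mol L⁻¹
Since FeS needs less Fe²⁺ to reach saturation, it precipitates first.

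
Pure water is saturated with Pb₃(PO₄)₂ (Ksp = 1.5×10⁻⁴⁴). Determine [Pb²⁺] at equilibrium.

2.0×10⁻⁹ M

Pb₃(PO₄)₂(s) ⇌ 3 Pb²⁺(aq) + 2 PO₄³⁻(aq)
Let s be the molar solubility. Then [Pb²⁺] = 3s and [PO₄³⁻] = 2s.
Ksp = [Pb²⁺]^3[PO₄³⁻]^2 = (3s)^3 · (2s)^2 = 108s^5 = 1.5×10⁻⁴⁴
s = 6.7×10⁻¹⁰ mol/L
[Pb²⁺] = 3s = 2.0×10⁻⁹ mol/L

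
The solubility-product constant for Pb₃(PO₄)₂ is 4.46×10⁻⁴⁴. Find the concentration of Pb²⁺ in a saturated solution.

2.51×10⁻⁹ M

Pb₃(PO₄)₂(s) ⇌ 3 Pb²⁺(aq) + 2 PO₄³⁻(aq)
For each mole of Pb₃(PO₄)₂ that dissolves per liter, [Pb²⁺] = 3s and [PO₄³⁻] = 2s; let s denote this solubility.
Ksp = [Pb²⁺]^3[PO₄³⁻]^2 = (3s)^3 · (2s)^2 = 108s^5 = 4.46×10⁻⁴⁴
s = 8.38×10⁻¹⁰ mol/L
[Pb²⁺] = 3s = 2.51×10⁻⁹ mol/L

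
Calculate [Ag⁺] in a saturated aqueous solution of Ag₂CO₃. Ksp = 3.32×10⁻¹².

Ag₂CO₃(s) ⇌ 2 Ag⁺(aq) + CO₃²⁻(aq)
If s mol/L of Ag₂CO₃ dissolves, [Ag⁺] = 2s and [CO₃²⁻] = s.
Ksp = [Ag⁺]^2[CO₃²⁻] = (2s)^2 · s = 4s^3 = 3.32×10⁻¹²
s = 9.40×10⁻⁵ mol L⁻¹
[Ag⁺] = 2s = 1.88×10⁻⁴ mol L⁻¹

1.88×10⁻⁴ M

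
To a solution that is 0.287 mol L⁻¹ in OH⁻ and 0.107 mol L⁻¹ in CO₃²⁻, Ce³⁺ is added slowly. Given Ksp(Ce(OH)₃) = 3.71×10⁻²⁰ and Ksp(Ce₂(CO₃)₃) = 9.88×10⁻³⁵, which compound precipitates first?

The threshold for precipitation is Q = Ksp.
For Ce(OH)₃: [Ce³⁺] = (Ksp/[OH⁻]^3) = 1.57×10⁻¹⁸ mol L⁻¹
For Ce₂(CO₃)₃: [Ce³⁺] = (Ksp/[CO₃²⁻]^3)^(1/2) = 2.84×10⁻¹⁶ mol L⁻¹
The smaller threshold [Ce³⁺] is reached first, so Ce(OH)₃ precipitates first.

Ce(OH)₃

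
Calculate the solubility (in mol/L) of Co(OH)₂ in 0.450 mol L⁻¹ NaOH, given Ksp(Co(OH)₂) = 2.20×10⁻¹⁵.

1.09×10⁻¹⁴ M

Co(OH)₂(s) ⇌ Co²⁺(aq) + 2 OH⁻(aq)
OH⁻ is already present at 0.450 mol L⁻¹. If s mol/L of Co(OH)₂ dissolves, [Co²⁺] = s while [OH⁻] ≈ 0.450 mol L⁻¹.
Ksp = [Co²⁺][OH⁻]^2 = s(0.450)^2
s = 2.20×10⁻¹⁵ / (0.450)^2 = 1.09×10⁻¹⁴
s = 1.09×10⁻¹⁴ mol L⁻¹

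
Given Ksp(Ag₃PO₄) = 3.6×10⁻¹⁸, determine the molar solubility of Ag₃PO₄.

Ag₃PO₄(s) ⇌ 3 Ag⁺(aq) + PO₄³⁻(aq)
Let s be the molar solubility. Then [Ag⁺] = 3s and [PO₄³⁻] = s.
Ksp = [Ag⁺]^3[PO₄³⁻] = (3s)^3 · s = 27s^4
27s^4 = 3.6×10⁻¹⁸  ⇒  s^4 = 1.3×10⁻¹⁹
s = 1.9×10⁻⁵ mol/L

1.9×10⁻⁵ M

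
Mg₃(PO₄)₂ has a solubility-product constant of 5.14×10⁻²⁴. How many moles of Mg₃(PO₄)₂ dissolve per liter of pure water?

Mg₃(PO₄)₂(s) ⇌ 3 Mg²⁺(aq) + 2 PO₄³⁻(aq)
For each mole of Mg₃(PO₄)₂ that dissolves per liter, [Mg²⁺] = 3s and [PO₄³⁻] = 2s; let s denote this solubility.
Ksp = [Mg²⁺]^3[PO₄³⁻]^2 = (3s)^3 · (2s)^2 = 108s^5
108s^5 = 5.14×10⁻²⁴  ⇒  s^5 = 4.76×10⁻²⁶
Taking the 5th root, s = 8.62×10⁻⁶ M.

8.62×10⁻⁶ M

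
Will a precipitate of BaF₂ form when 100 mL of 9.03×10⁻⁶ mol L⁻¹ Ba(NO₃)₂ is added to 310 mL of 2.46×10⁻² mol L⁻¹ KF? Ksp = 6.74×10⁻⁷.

Total volume after mixing = 100 + 310 = 410 mL.
[Ba²⁺] = (9.03×10⁻⁶)(100)/410 = 2.20×10⁻⁶ mol L⁻¹
[F⁻] = (2.46×10⁻²)(310)/410 = 1.86×10⁻² mol L⁻¹
Q = [Ba²⁺][F⁻]^2 = 7.62×10⁻¹⁰
Since Q (7.62×10⁻¹⁰) is less than Ksp (6.74×10⁻⁷), no BaF₂ precipitates.

No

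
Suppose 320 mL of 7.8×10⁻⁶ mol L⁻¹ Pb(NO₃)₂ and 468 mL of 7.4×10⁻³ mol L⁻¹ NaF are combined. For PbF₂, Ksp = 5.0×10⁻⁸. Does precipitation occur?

Total volume after mixing = 320 + 468 = 788 mL.
[Pb²⁺] = (7.8×10⁻⁶)(320)/788 = 3.2×10⁻⁶ mol L⁻¹
[F⁻] = (7.4×10⁻³)(468)/788 = 4.4×10⁻³ mol L⁻¹
Q = [Pb²⁺][F⁻]^2 = 6.1×10⁻¹¹
Q = 6.1×10⁻¹¹ < Ksp = 5.0×10⁻⁸, so the solution is unsaturated and no precipitate forms.

No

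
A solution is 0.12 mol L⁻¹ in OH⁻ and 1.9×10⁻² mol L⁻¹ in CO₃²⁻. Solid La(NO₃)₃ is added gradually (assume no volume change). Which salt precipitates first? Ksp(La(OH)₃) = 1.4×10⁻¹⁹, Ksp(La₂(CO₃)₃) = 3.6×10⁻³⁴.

The threshold for precipitation is Q = Ksp.
For La(OH)₃: [La³⁺] = (Ksp/[OH⁻]^3) = 8.1×10⁻¹⁷ mol L⁻¹
For La₂(CO₃)₃: [La³⁺] = (Ksp/[CO₃²⁻]^3)^(1/2) = 7.2×10⁻¹⁵ mol L⁻¹
La(OH)₃ requires the lower [La³⁺], so it precipitates first.

La(OH)₃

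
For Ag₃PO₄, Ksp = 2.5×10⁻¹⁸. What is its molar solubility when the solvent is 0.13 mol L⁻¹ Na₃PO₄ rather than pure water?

8.9×10⁻⁷ M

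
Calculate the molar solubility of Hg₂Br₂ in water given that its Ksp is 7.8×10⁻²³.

Hg₂Br₂(s) ⇌ Hg₂²⁺(aq) + 2 Br⁻(aq)
If s mol/L of Hg₂Br₂ dissolves, [Hg₂²⁺] = s and [Br⁻] = 2s.
Ksp = [Hg₂²⁺][Br⁻]^2 = s · (2s)^2 = 4s^3
4s^3 = 7.8×10⁻²³  ⇒  s^3 = 2.0×10⁻²³
s = 2.7×10⁻⁸ M

2.7×10⁻⁸ M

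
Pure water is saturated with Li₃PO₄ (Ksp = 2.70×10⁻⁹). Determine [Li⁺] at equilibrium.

Li₃PO₄(s) ⇌ 3 Li⁺(aq) + PO₄³⁻(aq)
For each mole of Li₃PO₄ that dissolves per liter, [Li⁺] = 3s and [PO₄³⁻] = s; let s denote this solubility.
Ksp = [Li⁺]^3[PO₄³⁻] = (3s)^3 · s = 27s^4 = 2.70×10⁻⁹
s = 3.16×10⁻³ M
[Li⁺] = 3s = 9.49×10⁻³ M

9.49×10⁻³ M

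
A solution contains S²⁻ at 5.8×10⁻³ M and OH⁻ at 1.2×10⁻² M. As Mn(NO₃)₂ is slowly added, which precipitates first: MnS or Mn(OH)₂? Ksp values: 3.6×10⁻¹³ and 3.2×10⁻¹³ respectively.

MnS

Each salt precipitates once Q = Ksp for that salt.
For MnS: [Mn²⁺] = (Ksp/[S²⁻]) = 6.2×10⁻¹¹ M
For Mn(OH)₂: [Mn²⁺] = (Ksp/[OH⁻]^2) = 2.2×10⁻⁹ M
The smaller threshold [Mn²⁺] is reached first, so MnS precipitates first.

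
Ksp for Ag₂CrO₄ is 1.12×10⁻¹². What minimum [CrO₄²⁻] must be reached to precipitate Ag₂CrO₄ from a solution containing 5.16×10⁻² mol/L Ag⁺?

Precipitation begins when Q = Ksp.
Ag₂CrO₄(s) ⇌ 2 Ag⁺(aq) + CrO₄²⁻(aq)
Ksp = [Ag⁺]^2[CrO₄²⁻] = [CrO₄²⁻](5.16×10⁻²)^2
[CrO₄²⁻] = 1.12×10⁻¹² / (5.16×10⁻²)^2 = 4.21×10⁻¹⁰
[CrO₄²⁻] = 4.21×10⁻¹⁰ mol/L

4.21×10⁻¹⁰ M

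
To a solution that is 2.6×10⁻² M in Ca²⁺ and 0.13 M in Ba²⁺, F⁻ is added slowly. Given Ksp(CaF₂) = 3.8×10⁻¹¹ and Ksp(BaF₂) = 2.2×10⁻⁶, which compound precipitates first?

CaF₂

Precipitation begins when Q = Ksp.
For CaF₂: [F⁻] = (Ksp/[Ca²⁺])^(1/2) = 3.8×10⁻⁵ M
For BaF₂: [F⁻] = (Ksp/[Ba²⁺])^(1/2) = 4.1×10⁻³ M
The smaller threshold [F⁻] is reached first, so CaF₂ precipitates first.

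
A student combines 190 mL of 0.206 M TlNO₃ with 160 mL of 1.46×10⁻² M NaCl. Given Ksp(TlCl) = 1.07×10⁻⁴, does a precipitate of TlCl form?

The combined volume is 350 mL.
[Tl⁺] = (0.206)(190)/350 = 0.112 M
[Cl⁻] = (1.46×10⁻²)(160)/350 = 6.67×10⁻³ M
Q = [Tl⁺][Cl⁻] = 7.46×10⁻⁴
Because Q > Ksp (7.46×10⁻⁴ vs 1.07×10⁻⁴), a precipitate of TlCl forms.

Yes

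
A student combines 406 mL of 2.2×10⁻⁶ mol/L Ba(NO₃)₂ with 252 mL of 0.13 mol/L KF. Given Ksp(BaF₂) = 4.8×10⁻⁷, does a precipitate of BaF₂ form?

No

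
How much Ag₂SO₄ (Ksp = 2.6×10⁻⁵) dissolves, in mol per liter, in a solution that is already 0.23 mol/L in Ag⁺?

Ag₂SO₄(s) ⇌ 2 Ag⁺(aq) + SO₄²⁻(aq)
With Ag⁺ already at 0.23 mol/L and s small, take [Ag⁺] ≈ 0.23 mol/L and [SO₄²⁻] = s.
Ksp = [Ag⁺]^2[SO₄²⁻] = (0.23)^2s
s = 2.6×10⁻⁵ / (0.23)^2 = 4.9×10⁻⁴
s = 4.9×10⁻⁴ mol/L

4.9×10⁻⁴ M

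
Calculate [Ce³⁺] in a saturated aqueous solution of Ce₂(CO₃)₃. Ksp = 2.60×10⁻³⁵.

Ce₂(CO₃)₃(s) ⇌ 2 Ce³⁺(aq) + 3 CO₃²⁻(aq)
Let s be the molar solubility. Then [Ce³⁺] = 2s and [CO₃²⁻] = 3s.
Ksp = [Ce³⁺]^2[CO₃²⁻]^3 = (2s)^2 · (3s)^3 = 108s^5 = 2.60×10⁻³⁵
s = 4.75×10⁻⁸ mol L⁻¹
[Ce³⁺] = 2s = 9.49×10⁻⁸ mol L⁻¹

9.49×10⁻⁸ M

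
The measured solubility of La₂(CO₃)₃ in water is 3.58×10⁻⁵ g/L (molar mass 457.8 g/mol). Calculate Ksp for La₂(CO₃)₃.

Molar solubility s = (3.58×10⁻⁵ g/L) / (457.8 g/mol) = 7.8200×10⁻⁸ mol/L
La₂(CO₃)₃(s) ⇌ 2 La³⁺(aq) + 3 CO₃²⁻(aq)
Call the molar solubility s, so that [La³⁺] = 2s and [CO₃²⁻] = 3s.
Ksp = [La³⁺]^2[CO₃²⁻]^3 = (2s)^2 · (3s)^3 = 108s^5
Ksp = 108 × (7.8200×10⁻⁸)^5 = 3.16×10⁻³⁴

Ksp = 3.16×10⁻³⁴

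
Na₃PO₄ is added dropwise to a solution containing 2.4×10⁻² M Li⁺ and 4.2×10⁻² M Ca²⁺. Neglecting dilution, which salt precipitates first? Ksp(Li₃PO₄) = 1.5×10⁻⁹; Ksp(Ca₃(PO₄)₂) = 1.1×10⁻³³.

Ca₃(PO₄)₂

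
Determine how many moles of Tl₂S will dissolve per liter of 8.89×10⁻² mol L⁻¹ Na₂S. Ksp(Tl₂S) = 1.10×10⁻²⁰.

Tl₂S(s) ⇌ 2 Tl⁺(aq) + S²⁻(aq)
With S²⁻ already at 8.89×10⁻² mol L⁻¹ and s small, take [S²⁻] ≈ 8.89×10⁻² mol L⁻¹ and [Tl⁺] = 2s.
Ksp = [Tl⁺]^2[S²⁻] = (2s)^2(8.89×10⁻²)
(2s)^2 = 1.10×10⁻²⁰ / (8.89×10⁻²) = 1.24×10⁻¹⁹
s = 1.76×10⁻¹⁰ mol L⁻¹

1.76×10⁻¹⁰ M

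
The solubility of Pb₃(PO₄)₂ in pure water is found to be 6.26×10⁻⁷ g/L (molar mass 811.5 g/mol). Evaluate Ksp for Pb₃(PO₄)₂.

Ksp = 2.95×10⁻⁴⁴

Convert to molarity: s = 6.26×10⁻⁷ / 811.5 = 7.7141×10⁻¹⁰ mol/L
Pb₃(PO₄)₂(s) ⇌ 3 Pb²⁺(aq) + 2 PO₄³⁻(aq)
If s mol/L of Pb₃(PO₄)₂ dissolves, [Pb²⁺] = 3s and [PO₄³⁻] = 2s.
Ksp = [Pb²⁺]^3[PO₄³⁻]^2 = (3s)^3 · (2s)^2 = 108s^5
Ksp = 108 × (7.7141×10⁻¹⁰)^5 = 2.95×10⁻⁴⁴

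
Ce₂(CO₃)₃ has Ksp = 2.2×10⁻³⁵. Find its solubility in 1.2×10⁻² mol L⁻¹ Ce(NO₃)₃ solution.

Ce₂(CO₃)₃(s) ⇌ 2 Ce³⁺(aq) + 3 CO₃²⁻(aq)
The solution already contains Ce³⁺ at 1.2×10⁻² mol L⁻¹. Let s be the molar solubility of Ce₂(CO₃)₃.
[Ce³⁺] ≈ 1.2×10⁻² mol L⁻¹ (common ion dominates); [CO₃²⁻] = 3s.
Ksp = [Ce³⁺]^2[CO₃²⁻]^3 = (1.2×10⁻²)^2(3s)^3
(3s)^3 = 2.2×10⁻³⁵ / (1.2×10⁻²)^2 = 1.5×10⁻³¹
s = 1.8×10⁻¹¹ mol L⁻¹

1.8×10⁻¹¹ M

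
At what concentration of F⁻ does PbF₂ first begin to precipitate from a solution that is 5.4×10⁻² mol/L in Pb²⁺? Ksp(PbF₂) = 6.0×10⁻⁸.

A salt starts to precipitate once the ion product Q reaches its Ksp.
PbF₂(s) ⇌ Pb²⁺(aq) + 2 F⁻(aq)
Ksp = [Pb²⁺][F⁻]^2 = [F⁻]^2(5.4×10⁻²)
[F⁻]^2 = 6.0×10⁻⁸ / (5.4×10⁻²) = 1.1×10⁻⁶
[F⁻] = 1.1×10⁻³ mol/L

1.1×10⁻³ M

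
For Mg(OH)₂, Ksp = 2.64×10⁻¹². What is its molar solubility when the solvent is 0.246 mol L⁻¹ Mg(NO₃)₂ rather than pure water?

1.64×10⁻⁶ M

Mg(OH)₂(s) ⇌ Mg²⁺(aq) + 2 OH⁻(aq)
Let s be the solubility of Mg(OH)₂ here. The common ion gives [Mg²⁺] ≈ 0.246 mol L⁻¹, and [OH⁻] = 2s.
Ksp = [Mg²⁺][OH⁻]^2 = (0.246)(2s)^2
(2s)^2 = 2.64×10⁻¹² / (0.246) = 1.07×10⁻¹¹
s = 1.64×10⁻⁶ mol L⁻¹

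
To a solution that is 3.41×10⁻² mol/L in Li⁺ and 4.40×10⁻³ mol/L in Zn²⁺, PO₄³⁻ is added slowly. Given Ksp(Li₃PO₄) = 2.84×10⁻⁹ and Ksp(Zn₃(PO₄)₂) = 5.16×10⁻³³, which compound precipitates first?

A salt starts to precipitate once the ion product Q reaches its Ksp.
For Li₃PO₄: [PO₄³⁻] = (Ksp/[Li⁺]^3) = 7.16×10⁻⁵ mol/L
For Zn₃(PO₄)₂: [PO₄³⁻] = (Ksp/[Zn²⁺]^3)^(1/2) = 2.46×10⁻¹³ mol/L
Zn₃(PO₄)₂ requires the lower [PO₄³⁻], so it precipitates first.

Zn₃(PO₄)₂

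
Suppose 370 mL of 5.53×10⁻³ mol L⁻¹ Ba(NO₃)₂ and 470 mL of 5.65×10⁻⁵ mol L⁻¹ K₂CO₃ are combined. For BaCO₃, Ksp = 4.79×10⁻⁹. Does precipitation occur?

The combined volume is 840 mL.
[Ba²⁺] = (5.53×10⁻³)(370)/840 = 2.44×10⁻³ mol L⁻¹
[CO₃²⁻] = (5.65×10⁻⁵)(470)/840 = 3.16×10⁻⁵ mol L⁻¹
Q = [Ba²⁺][CO₃²⁻] = 7.70×10⁻⁸
Since Q (7.70×10⁻⁸) exceeds Ksp (4.79×10⁻⁹), BaCO₃ will precipitate.

Yes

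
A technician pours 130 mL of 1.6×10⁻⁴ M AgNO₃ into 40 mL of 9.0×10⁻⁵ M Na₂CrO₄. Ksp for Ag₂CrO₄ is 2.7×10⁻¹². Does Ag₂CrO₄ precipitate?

No

The combined volume is 170 mL.
[Ag⁺] = (1.6×10⁻⁴)(130)/170 = 1.2×10⁻⁴ M
[CrO₄²⁻] = (9.0×10⁻⁵)(40)/170 = 2.1×10⁻⁵ M
Q = [Ag⁺]^2[CrO₄²⁻] = 3.2×10⁻¹³
Q < Ksp (3.2×10⁻¹³ vs 2.7×10⁻¹²); the solution remains unsaturated and no precipitate forms.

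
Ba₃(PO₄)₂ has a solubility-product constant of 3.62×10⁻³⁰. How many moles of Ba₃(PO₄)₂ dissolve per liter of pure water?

Ba₃(PO₄)₂(s) ⇌ 3 Ba²⁺(aq) + 2 PO₄³⁻(aq)
For each mole of Ba₃(PO₄)₂ that dissolves per liter, [Ba²⁺] = 3s and [PO₄³⁻] = 2s; let s denote this solubility.
Ksp = [Ba²⁺]^3[PO₄³⁻]^2 = (3s)^3 · (2s)^2 = 108s^5
108s^5 = 3.62×10⁻³⁰  ⇒  s^5 = 3.35×10⁻³²
s = (3.35×10⁻³²)^(1/5) = 5.07×10⁻⁷ mol/L

5.07×10⁻⁷ M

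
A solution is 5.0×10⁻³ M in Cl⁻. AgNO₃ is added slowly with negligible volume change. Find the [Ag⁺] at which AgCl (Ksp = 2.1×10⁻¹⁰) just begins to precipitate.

The threshold for precipitation is Q = Ksp.
AgCl(s) ⇌ Ag⁺(aq) + Cl⁻(aq)
Ksp = [Ag⁺][Cl⁻] = [Ag⁺](5.0×10⁻³)
[Ag⁺] = 2.1×10⁻¹⁰ / (5.0×10⁻³) = 4.2×10⁻⁸
[Ag⁺] = 4.2×10⁻⁸ M

4.2×10⁻⁸ M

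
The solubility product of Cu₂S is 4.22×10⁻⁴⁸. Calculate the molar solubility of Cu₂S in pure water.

Cu₂S(s) ⇌ 2 Cu⁺(aq) + S²⁻(aq)
If s mol/L of Cu₂S dissolves, [Cu⁺] = 2s and [S²⁻] = s.
Ksp = [Cu⁺]^2[S²⁻] = (2s)^2 · s = 4s^3
4s^3 = 4.22×10⁻⁴⁸  ⇒  s^3 = 1.06×10⁻⁴⁸
Taking the 3rd root, s = 1.02×10⁻¹⁶ M.

1.02×10⁻¹⁶ M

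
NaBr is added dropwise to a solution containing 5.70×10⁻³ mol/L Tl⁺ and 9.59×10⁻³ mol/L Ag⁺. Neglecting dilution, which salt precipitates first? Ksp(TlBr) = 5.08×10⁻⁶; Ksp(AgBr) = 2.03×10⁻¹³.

A salt starts to precipitate once the ion product Q reaches its Ksp.
For TlBr: [Br⁻] = (Ksp/[Tl⁺]) = 8.91×10⁻⁴ mol/L
For AgBr: [Br⁻] = (Ksp/[Ag⁺]) = 2.12×10⁻¹¹ mol/L
AgBr requires the lower [Br⁻], so it precipitates first.

AgBr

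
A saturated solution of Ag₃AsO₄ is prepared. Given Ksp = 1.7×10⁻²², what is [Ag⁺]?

4.8×10⁻⁶ M

Ag₃AsO₄(s) ⇌ 3 Ag⁺(aq) + AsO₄³⁻(aq)
With molar solubility s: [Ag⁺] = 3s, [AsO₄³⁻] = s.
Ksp = [Ag⁺]^3[AsO₄³⁻] = (3s)^3 · s = 27s^4 = 1.7×10⁻²²
s = 1.6×10⁻⁶ M
[Ag⁺] = 3s = 4.8×10⁻⁶ M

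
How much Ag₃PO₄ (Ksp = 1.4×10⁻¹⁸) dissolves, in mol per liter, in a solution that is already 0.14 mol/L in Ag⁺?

5.1×10⁻¹⁶ M

Ag₃PO₄(s) ⇌ 3 Ag⁺(aq) + PO₄³⁻(aq)
Let s be the solubility of Ag₃PO₄ here. The common ion gives [Ag⁺] ≈ 0.14 mol/L, and [PO₄³⁻] = s.
Ksp = [Ag⁺]^3[PO₄³⁻] = (0.14)^3s
s = 1.4×10⁻¹⁸ / (0.14)^3 = 5.1×10⁻¹⁶
s = 5.1×10⁻¹⁶ mol/L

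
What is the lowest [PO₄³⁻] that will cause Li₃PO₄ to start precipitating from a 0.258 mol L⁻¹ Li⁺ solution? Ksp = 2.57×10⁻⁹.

1.50×10⁻⁷ M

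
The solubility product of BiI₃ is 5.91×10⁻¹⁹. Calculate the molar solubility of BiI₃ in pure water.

1.22×10⁻⁵ M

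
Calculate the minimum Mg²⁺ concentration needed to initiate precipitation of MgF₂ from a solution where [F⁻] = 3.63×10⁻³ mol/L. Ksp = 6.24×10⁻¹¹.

4.74×10⁻⁶ M

The threshold for precipitation is Q = Ksp.
MgF₂(s) ⇌ Mg²⁺(aq) + 2 F⁻(aq)
Ksp = [Mg²⁺][F⁻]^2 = [Mg²⁺](3.63×10⁻³)^2
[Mg²⁺] = 6.24×10⁻¹¹ / (3.63×10⁻³)^2 = 4.74×10⁻⁶
[Mg²⁺] = 4.74×10⁻⁶ mol/L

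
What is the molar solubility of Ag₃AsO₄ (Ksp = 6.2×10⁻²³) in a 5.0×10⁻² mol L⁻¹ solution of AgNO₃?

5.0×10⁻¹⁹ M

Ag₃AsO₄(s) ⇌ 3 Ag⁺(aq) + AsO₄³⁻(aq)
Ag⁺ is already present at 5.0×10⁻² mol L⁻¹. If s mol/L of Ag₃AsO₄ dissolves, [AsO₄³⁻] = s while [Ag⁺] ≈ 5.0×10⁻² mol L⁻¹.
Ksp = [Ag⁺]^3[AsO₄³⁻] = (5.0×10⁻²)^3s
s = 6.2×10⁻²³ / (5.0×10⁻²)^3 = 5.0×10⁻¹⁹
s = 5.0×10⁻¹⁹ mol L⁻¹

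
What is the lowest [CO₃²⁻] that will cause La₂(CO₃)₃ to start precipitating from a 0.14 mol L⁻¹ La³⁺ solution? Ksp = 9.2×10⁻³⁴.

3.6×10⁻¹¹ M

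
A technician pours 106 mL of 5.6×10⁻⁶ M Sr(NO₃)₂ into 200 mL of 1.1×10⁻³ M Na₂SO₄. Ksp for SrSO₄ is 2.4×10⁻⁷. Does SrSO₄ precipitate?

After mixing, V = 106 mL + 200 mL = 306 mL.
[Sr²⁺] = (5.6×10⁻⁶)(106)/306 = 1.9×10⁻⁶ M
[SO₄²⁻] = (1.1×10⁻³)(200)/306 = 7.2×10⁻⁴ M
Q = [Sr²⁺][SO₄²⁻] = 1.4×10⁻⁹
Q = 1.4×10⁻⁹ < Ksp = 2.4×10⁻⁷, so the solution is unsaturated and no precipitate forms.

No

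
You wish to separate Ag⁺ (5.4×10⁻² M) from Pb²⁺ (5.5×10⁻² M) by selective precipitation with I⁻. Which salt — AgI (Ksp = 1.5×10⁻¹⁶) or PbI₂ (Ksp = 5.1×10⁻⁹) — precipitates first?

Precipitation of each salt begins when its ion product equals Ksp.
For AgI: [I⁻] = (Ksp/[Ag⁺]) = 2.8×10⁻¹⁵ M
For PbI₂: [I⁻] = (Ksp/[Pb²⁺])^(1/2) = 3.0×10⁻⁴ M
The smaller threshold [I⁻] is reached first, so AgI precipitates first.

AgI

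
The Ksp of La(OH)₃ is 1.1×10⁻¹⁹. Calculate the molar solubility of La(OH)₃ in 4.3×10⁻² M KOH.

La(OH)₃(s) ⇌ La³⁺(aq) + 3 OH⁻(aq)
OH⁻ is already present at 4.3×10⁻² M. If s mol/L of La(OH)₃ dissolves, [La³⁺] = s while [OH⁻] ≈ 4.3×10⁻² M.
Ksp = [La³⁺][OH⁻]^3 = s(4.3×10⁻²)^3
s = 1.1×10⁻¹⁹ / (4.3×10⁻²)^3 = 1.4×10⁻¹⁵
s = 1.4×10⁻¹⁵ M

1.4×10⁻¹⁵ M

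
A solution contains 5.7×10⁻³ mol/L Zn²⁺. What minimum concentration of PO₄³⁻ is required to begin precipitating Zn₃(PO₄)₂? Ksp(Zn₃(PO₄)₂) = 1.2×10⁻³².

Each salt precipitates once Q = Ksp for that salt.
Zn₃(PO₄)₂(s) ⇌ 3 Zn²⁺(aq) + 2 PO₄³⁻(aq)
Ksp = [Zn²⁺]^3[PO₄³⁻]^2 = [PO₄³⁻]^2(5.7×10⁻³)^3
[PO₄³⁻]^2 = 1.2×10⁻³² / (5.7×10⁻³)^3 = 6.5×10⁻²⁶
[PO₄³⁻] = 2.5×10⁻¹³ mol/L

2.5×10⁻¹³ M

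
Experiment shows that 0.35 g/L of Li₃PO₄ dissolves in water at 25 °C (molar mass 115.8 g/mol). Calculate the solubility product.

Convert to molarity: s = 0.35 / 115.8 = 3.022×10⁻³ mol/L
Li₃PO₄(s) ⇌ 3 Li⁺(aq) + PO₄³⁻(aq)
For each mole of Li₃PO₄ that dissolves per liter, [Li⁺] = 3s and [PO₄³⁻] = s; let s denote this solubility.
Ksp = [Li⁺]^3[PO₄³⁻] = (3s)^3 · s = 27s^4
Ksp = 27 × (3.022×10⁻³)^4 = 2.3×10⁻⁹

Ksp = 2.3×10⁻⁹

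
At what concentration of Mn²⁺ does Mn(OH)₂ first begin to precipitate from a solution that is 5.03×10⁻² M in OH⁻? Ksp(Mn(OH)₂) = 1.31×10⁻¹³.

5.18×10⁻¹¹ M

Each salt precipitates once Q = Ksp for that salt.
Mn(OH)₂(s) ⇌ Mn²⁺(aq) + 2 OH⁻(aq)
Ksp = [Mn²⁺][OH⁻]^2 = [Mn²⁺](5.03×10⁻²)^2
[Mn²⁺] = 1.31×10⁻¹³ / (5.03×10⁻²)^2 = 5.18×10⁻¹¹
[Mn²⁺] = 5.18×10⁻¹¹ M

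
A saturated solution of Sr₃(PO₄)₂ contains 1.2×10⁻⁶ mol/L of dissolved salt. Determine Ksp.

Sr₃(PO₄)₂(s) ⇌ 3 Sr²⁺(aq) + 2 PO₄³⁻(aq)
Let s be the molar solubility. Then [Sr²⁺] = 3s and [PO₄³⁻] = 2s.
Ksp = [Sr²⁺]^3[PO₄³⁻]^2 = (3s)^3 · (2s)^2 = 108s^5
Ksp = 108 × (1.2×10⁻⁶)^5 = 2.7×10⁻²⁸

Ksp = 2.7×10⁻²⁸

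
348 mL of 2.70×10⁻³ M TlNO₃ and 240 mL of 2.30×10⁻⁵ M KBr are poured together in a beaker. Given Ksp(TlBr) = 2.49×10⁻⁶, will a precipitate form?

No

After mixing, V = 348 mL + 240 mL = 588 mL.
[Tl⁺] = (2.70×10⁻³)(348)/588 = 1.60×10⁻³ M
[Br⁻] = (2.30×10⁻⁵)(240)/588 = 9.39×10⁻⁶ M
Q = [Tl⁺][Br⁻] = 1.50×10⁻⁸
Since Q (1.50×10⁻⁸) is less than Ksp (2.49×10⁻⁶), no TlBr precipitates.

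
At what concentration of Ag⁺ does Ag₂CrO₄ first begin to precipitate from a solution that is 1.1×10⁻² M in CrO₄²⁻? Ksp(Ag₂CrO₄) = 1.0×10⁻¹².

9.5×10⁻⁶ M

Each salt precipitates once Q = Ksp for that salt.
Ag₂CrO₄(s) ⇌ 2 Ag⁺(aq) + CrO₄²⁻(aq)
Ksp = [Ag⁺]^2[CrO₄²⁻] = [Ag⁺]^2(1.1×10⁻²)
[Ag⁺]^2 = 1.0×10⁻¹² / (1.1×10⁻²) = 9.1×10⁻¹¹
[Ag⁺] = 9.5×10⁻⁶ M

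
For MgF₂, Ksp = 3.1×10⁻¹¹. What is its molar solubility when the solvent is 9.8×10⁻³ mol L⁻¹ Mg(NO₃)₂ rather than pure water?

2.8×10⁻⁵ M

MgF₂(s) ⇌ Mg²⁺(aq) + 2 F⁻(aq)
Mg²⁺ is already present at 9.8×10⁻³ mol L⁻¹. If s mol/L of MgF₂ dissolves, [F⁻] = 2s while [Mg²⁺] ≈ 9.8×10⁻³ mol L⁻¹.
Ksp = [Mg²⁺][F⁻]^2 = (9.8×10⁻³)(2s)^2
(2s)^2 = 3.1×10⁻¹¹ / (9.8×10⁻³) = 3.2×10⁻⁹
s = 2.8×10⁻⁵ mol L⁻¹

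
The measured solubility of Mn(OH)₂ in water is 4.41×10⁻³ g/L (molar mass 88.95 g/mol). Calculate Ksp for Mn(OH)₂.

Ksp = 4.87×10⁻¹³

Molar solubility s = (4.41×10⁻³ g/L) / (88.95 g/mol) = 4.9578×10⁻⁵ mol/L
Mn(OH)₂(s) ⇌ Mn²⁺(aq) + 2 OH⁻(aq)
If s mol/L of Mn(OH)₂ dissolves, [Mn²⁺] = s and [OH⁻] = 2s.
Ksp = [Mn²⁺][OH⁻]^2 = s · (2s)^2 = 4s^3
Ksp = 4 × (4.9578×10⁻⁵)^3 = 4.87×10⁻¹³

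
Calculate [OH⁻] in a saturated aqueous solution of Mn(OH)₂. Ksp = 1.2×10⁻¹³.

Mn(OH)₂(s) ⇌ Mn²⁺(aq) + 2 OH⁻(aq)
Let s be the molar solubility. Then [Mn²⁺] = s and [OH⁻] = 2s.
Ksp = [Mn²⁺][OH⁻]^2 = s · (2s)^2 = 4s^3 = 1.2×10⁻¹³
s = 3.1×10⁻⁵ mol/L
[OH⁻] = 2s = 6.2×10⁻⁵ mol/L

6.2×10⁻⁵ M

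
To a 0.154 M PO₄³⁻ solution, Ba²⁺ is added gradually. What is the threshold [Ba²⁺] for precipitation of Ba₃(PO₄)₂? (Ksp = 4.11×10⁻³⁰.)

A salt starts to precipitate once the ion product Q reaches its Ksp.
Ba₃(PO₄)₂(s) ⇌ 3 Ba²⁺(aq) + 2 PO₄³⁻(aq)
Ksp = [Ba²⁺]^3[PO₄³⁻]^2 = [Ba²⁺]^3(0.154)^2
[Ba²⁺]^3 = 4.11×10⁻³⁰ / (0.154)^2 = 1.73×10⁻²⁸
[Ba²⁺] = 5.58×10⁻¹⁰ M

5.58×10⁻¹⁰ M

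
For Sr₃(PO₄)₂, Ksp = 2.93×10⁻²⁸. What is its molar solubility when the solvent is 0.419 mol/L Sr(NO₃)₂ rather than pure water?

Sr₃(PO₄)₂(s) ⇌ 3 Sr²⁺(aq) + 2 PO₄³⁻(aq)
With Sr²⁺ already at 0.419 mol/L and s small, take [Sr²⁺] ≈ 0.419 mol/L and [PO₄³⁻] = 2s.
Ksp = [Sr²⁺]^3[PO₄³⁻]^2 = (0.419)^3(2s)^2
(2s)^2 = 2.93×10⁻²⁸ / (0.419)^3 = 3.98×10⁻²⁷
s = 3.16×10⁻¹⁴ mol/L

3.16×10⁻¹⁴ M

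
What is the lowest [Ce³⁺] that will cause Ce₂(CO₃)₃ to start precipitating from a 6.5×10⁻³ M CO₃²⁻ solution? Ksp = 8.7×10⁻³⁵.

1.8×10⁻¹⁴ M

The threshold for precipitation is Q = Ksp.
Ce₂(CO₃)₃(s) ⇌ 2 Ce³⁺(aq) + 3 CO₃²⁻(aq)
Ksp = [Ce³⁺]^2[CO₃²⁻]^3 = [Ce³⁺]^2(6.5×10⁻³)^3
[Ce³⁺]^2 = 8.7×10⁻³⁵ / (6.5×10⁻³)^3 = 3.2×10⁻²⁸
[Ce³⁺] = 1.8×10⁻¹⁴ M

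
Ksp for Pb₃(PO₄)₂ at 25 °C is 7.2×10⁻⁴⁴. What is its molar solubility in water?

Pb₃(PO₄)₂(s) ⇌ 3 Pb²⁺(aq) + 2 PO₄³⁻(aq)
Call the molar solubility s, so that [Pb²⁺] = 3s and [PO₄³⁻] = 2s.
Ksp = [Pb²⁺]^3[PO₄³⁻]^2 = (3s)^3 · (2s)^2 = 108s^5
108s^5 = 7.2×10⁻⁴⁴  ⇒  s^5 = 6.7×10⁻⁴⁶
s = (6.7×10⁻⁴⁶)^(1/5) = 9.2×10⁻¹⁰ mol L⁻¹

9.2×10⁻¹⁰ M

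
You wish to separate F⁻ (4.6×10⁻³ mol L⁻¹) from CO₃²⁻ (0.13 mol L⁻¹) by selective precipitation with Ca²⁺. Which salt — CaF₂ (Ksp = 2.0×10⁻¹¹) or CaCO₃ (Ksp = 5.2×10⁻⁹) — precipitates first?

CaCO₃

A salt starts to precipitate once the ion product Q reaches its Ksp.
For CaF₂: [Ca²⁺] = (Ksp/[F⁻]^2) = 9.5×10⁻⁷ mol L⁻¹
For CaCO₃: [Ca²⁺] = (Ksp/[CO₃²⁻]) = 4.0×10⁻⁸ mol L⁻¹
Since CaCO₃ needs less Ca²⁺ to reach saturation, it precipitates first.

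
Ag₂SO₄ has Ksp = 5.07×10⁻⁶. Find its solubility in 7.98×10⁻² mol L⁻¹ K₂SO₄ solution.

3.99×10⁻³ M

Ag₂SO₄(s) ⇌ 2 Ag⁺(aq) + SO₄²⁻(aq)
Let s be the solubility of Ag₂SO₄ here. The common ion gives [SO₄²⁻] ≈ 7.98×10⁻² mol L⁻¹, and [Ag⁺] = 2s.
Ksp = [Ag⁺]^2[SO₄²⁻] = (2s)^2(7.98×10⁻²)
(2s)^2 = 5.07×10⁻⁶ / (7.98×10⁻²) = 6.35×10⁻⁵
s = 3.99×10⁻³ mol L⁻¹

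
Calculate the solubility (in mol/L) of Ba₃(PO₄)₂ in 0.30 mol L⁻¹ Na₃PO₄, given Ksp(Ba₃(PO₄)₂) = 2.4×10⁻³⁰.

1.0×10⁻¹⁰ M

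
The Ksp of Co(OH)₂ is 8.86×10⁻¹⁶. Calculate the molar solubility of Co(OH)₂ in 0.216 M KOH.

1.90×10⁻¹⁴ M

Co(OH)₂(s) ⇌ Co²⁺(aq) + 2 OH⁻(aq)
Let s be the solubility of Co(OH)₂ here. The common ion gives [OH⁻] ≈ 0.216 M, and [Co²⁺] = s.
Ksp = [Co²⁺][OH⁻]^2 = s(0.216)^2
s = 8.86×10⁻¹⁶ / (0.216)^2 = 1.90×10⁻¹⁴
s = 1.90×10⁻¹⁴ M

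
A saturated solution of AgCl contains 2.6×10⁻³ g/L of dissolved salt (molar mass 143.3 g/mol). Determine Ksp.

Ksp = 3.3×10⁻¹⁰

Molar solubility s = (2.6×10⁻³ g/L) / (143.3 g/mol) = 1.814×10⁻⁵ mol/L
AgCl(s) ⇌ Ag⁺(aq) + Cl⁻(aq)
Let s be the molar solubility. Then [Ag⁺] = s and [Cl⁻] = s.
Ksp = [Ag⁺][Cl⁻] = s · s = s^2
Ksp = (1.814×10⁻⁵)^2 = 3.3×10⁻¹⁰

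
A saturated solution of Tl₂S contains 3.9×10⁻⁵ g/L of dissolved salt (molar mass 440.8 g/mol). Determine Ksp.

Ksp = 2.8×10⁻²¹

Molar solubility s = (3.9×10⁻⁵ g/L) / (440.8 g/mol) = 8.848×10⁻⁸ mol/L
Tl₂S(s) ⇌ 2 Tl⁺(aq) + S²⁻(aq)
If s mol/L of Tl₂S dissolves, [Tl⁺] = 2s and [S²⁻] = s.
Ksp = [Tl⁺]^2[S²⁻] = (2s)^2 · s = 4s^3
Ksp = 4 × (8.848×10⁻⁸)^3 = 2.8×10⁻²¹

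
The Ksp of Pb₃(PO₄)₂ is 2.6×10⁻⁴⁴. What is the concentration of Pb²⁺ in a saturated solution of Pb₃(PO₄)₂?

Pb₃(PO₄)₂(s) ⇌ 3 Pb²⁺(aq) + 2 PO₄³⁻(aq)
Call the molar solubility s, so that [Pb²⁺] = 3s and [PO₄³⁻] = 2s.
Ksp = [Pb²⁺]^3[PO₄³⁻]^2 = (3s)^3 · (2s)^2 = 108s^5 = 2.6×10⁻⁴⁴
s = 7.5×10⁻¹⁰ mol/L
[Pb²⁺] = 3s = 2.3×10⁻⁹ mol/L

2.3×10⁻⁹ M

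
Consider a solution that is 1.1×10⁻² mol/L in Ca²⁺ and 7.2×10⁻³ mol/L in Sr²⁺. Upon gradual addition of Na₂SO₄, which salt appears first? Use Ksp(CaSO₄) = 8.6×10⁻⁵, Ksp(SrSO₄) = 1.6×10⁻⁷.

Precipitation of each salt begins when its ion product equals Ksp.
For CaSO₄: [SO₄²⁻] = (Ksp/[Ca²⁺]) = 7.8×10⁻³ mol/L
For SrSO₄: [SO₄²⁻] = (Ksp/[Sr²⁺]) = 2.2×10⁻⁵ mol/L
The smaller threshold [SO₄²⁻] is reached first, so SrSO₄ precipitates first.

SrSO₄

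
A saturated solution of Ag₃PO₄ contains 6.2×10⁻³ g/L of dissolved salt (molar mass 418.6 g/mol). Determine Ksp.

s = (6.2×10⁻³ g L⁻¹)/(418.6 g mol⁻¹) = 1.481×10⁻⁵ M
Ag₃PO₄(s) ⇌ 3 Ag⁺(aq) + PO₄³⁻(aq)
With molar solubility s: [Ag⁺] = 3s, [PO₄³⁻] = s.
Ksp = [Ag⁺]^3[PO₄³⁻] = (3s)^3 · s = 27s^4
Ksp = 27 × (1.481×10⁻⁵)^4 = 1.3×10⁻¹⁸

Ksp = 1.3×10⁻¹⁸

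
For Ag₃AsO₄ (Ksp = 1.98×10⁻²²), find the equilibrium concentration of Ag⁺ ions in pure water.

Ag₃AsO₄(s) ⇌ 3 Ag⁺(aq) + AsO₄³⁻(aq)
For each mole of Ag₃AsO₄ that dissolves per liter, [Ag⁺] = 3s and [AsO₄³⁻] = s; let s denote this solubility.
Ksp = [Ag⁺]^3[AsO₄³⁻] = (3s)^3 · s = 27s^4 = 1.98×10⁻²²
s = 1.65×10⁻⁶ M
[Ag⁺] = 3s = 4.94×10⁻⁶ M

4.94×10⁻⁶ M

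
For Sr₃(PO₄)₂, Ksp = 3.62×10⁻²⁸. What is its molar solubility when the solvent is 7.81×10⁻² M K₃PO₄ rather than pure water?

Sr₃(PO₄)₂(s) ⇌ 3 Sr²⁺(aq) + 2 PO₄³⁻(aq)
The solution already contains PO₄³⁻ at 7.81×10⁻² M. Let s be the molar solubility of Sr₃(PO₄)₂.
[PO₄³⁻] ≈ 7.81×10⁻² M (common ion dominates); [Sr²⁺] = 3s.
Ksp = [Sr²⁺]^3[PO₄³⁻]^2 = (3s)^3(7.81×10⁻²)^2
(3s)^3 = 3.62×10⁻²⁸ / (7.81×10⁻²)^2 = 5.93×10⁻²⁶
s = 1.30×10⁻⁹ M

1.30×10⁻⁹ M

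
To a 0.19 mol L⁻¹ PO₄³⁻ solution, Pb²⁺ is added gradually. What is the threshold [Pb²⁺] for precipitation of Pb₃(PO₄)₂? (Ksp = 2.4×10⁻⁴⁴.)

8.7×10⁻¹⁵ M

Each salt precipitates once Q = Ksp for that salt.
Pb₃(PO₄)₂(s) ⇌ 3 Pb²⁺(aq) + 2 PO₄³⁻(aq)
Ksp = [Pb²⁺]^3[PO₄³⁻]^2 = [Pb²⁺]^3(0.19)^2
[Pb²⁺]^3 = 2.4×10⁻⁴⁴ / (0.19)^2 = 6.6×10⁻⁴³
[Pb²⁺] = 8.7×10⁻¹⁵ mol L⁻¹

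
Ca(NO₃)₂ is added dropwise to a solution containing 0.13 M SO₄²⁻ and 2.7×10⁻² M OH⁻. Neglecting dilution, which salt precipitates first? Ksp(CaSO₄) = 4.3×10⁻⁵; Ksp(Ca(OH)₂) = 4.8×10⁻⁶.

CaSO₄

A salt starts to precipitate once the ion product Q reaches its Ksp.
For CaSO₄: [Ca²⁺] = (Ksp/[SO₄²⁻]) = 3.3×10⁻⁴ M
For Ca(OH)₂: [Ca²⁺] = (Ksp/[OH⁻]^2) = 6.6×10⁻³ M
The smaller threshold [Ca²⁺] is reached first, so CaSO₄ precipitates first.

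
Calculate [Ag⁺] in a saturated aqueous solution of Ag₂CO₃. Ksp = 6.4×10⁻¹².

2.3×10⁻⁴ M

Ag₂CO₃(s) ⇌ 2 Ag⁺(aq) + CO₃²⁻(aq)
Let s be the molar solubility. Then [Ag⁺] = 2s and [CO₃²⁻] = s.
Ksp = [Ag⁺]^2[CO₃²⁻] = (2s)^2 · s = 4s^3 = 6.4×10⁻¹²
s = 1.2×10⁻⁴ mol/L
[Ag⁺] = 2s = 2.3×10⁻⁴ mol/L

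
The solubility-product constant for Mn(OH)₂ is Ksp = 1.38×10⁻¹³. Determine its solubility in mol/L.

Mn(OH)₂(s) ⇌ Mn²⁺(aq) + 2 OH⁻(aq)
With molar solubility s: [Mn²⁺] = s, [OH⁻] = 2s.
Ksp = [Mn²⁺][OH⁻]^2 = s · (2s)^2 = 4s^3
4s^3 = 1.38×10⁻¹³  ⇒  s^3 = 3.45×10⁻¹⁴
s = 3.26×10⁻⁵ mol/L

3.26×10⁻⁵ M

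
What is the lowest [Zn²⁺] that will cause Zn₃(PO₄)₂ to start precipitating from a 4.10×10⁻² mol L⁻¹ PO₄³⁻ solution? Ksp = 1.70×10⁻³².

A salt starts to precipitate once the ion product Q reaches its Ksp.
Zn₃(PO₄)₂(s) ⇌ 3 Zn²⁺(aq) + 2 PO₄³⁻(aq)
Ksp = [Zn²⁺]^3[PO₄³⁻]^2 = [Zn²⁺]^3(4.10×10⁻²)^2
[Zn²⁺]^3 = 1.70×10⁻³² / (4.10×10⁻²)^2 = 1.01×10⁻²⁹
[Zn²⁺] = 2.16×10⁻¹⁰ mol L⁻¹

2.16×10⁻¹⁰ M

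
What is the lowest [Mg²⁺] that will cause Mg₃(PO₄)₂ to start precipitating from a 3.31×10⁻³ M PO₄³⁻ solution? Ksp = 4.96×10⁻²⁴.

Precipitation begins when Q = Ksp.
Mg₃(PO₄)₂(s) ⇌ 3 Mg²⁺(aq) + 2 PO₄³⁻(aq)
Ksp = [Mg²⁺]^3[PO₄³⁻]^2 = [Mg²⁺]^3(3.31×10⁻³)^2
[Mg²⁺]^3 = 4.96×10⁻²⁴ / (3.31×10⁻³)^2 = 4.53×10⁻¹⁹
[Mg²⁺] = 7.68×10⁻⁷ M

7.68×10⁻⁷ M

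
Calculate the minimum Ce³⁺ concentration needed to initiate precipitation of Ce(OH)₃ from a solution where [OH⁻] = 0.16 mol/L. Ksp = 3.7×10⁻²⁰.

Each salt precipitates once Q = Ksp for that salt.
Ce(OH)₃(s) ⇌ Ce³⁺(aq) + 3 OH⁻(aq)
Ksp = [Ce³⁺][OH⁻]^3 = [Ce³⁺](0.16)^3
[Ce³⁺] = 3.7×10⁻²⁰ / (0.16)^3 = 9.0×10⁻¹⁸
[Ce³⁺] = 9.0×10⁻¹⁸ mol/L

9.0×10⁻¹⁸ M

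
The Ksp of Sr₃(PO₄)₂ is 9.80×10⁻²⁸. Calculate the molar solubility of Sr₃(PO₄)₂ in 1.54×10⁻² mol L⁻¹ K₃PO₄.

5.35×10⁻⁹ M

Sr₃(PO₄)₂(s) ⇌ 3 Sr²⁺(aq) + 2 PO₄³⁻(aq)
The solution already contains PO₄³⁻ at 1.54×10⁻² mol L⁻¹. Let s be the molar solubility of Sr₃(PO₄)₂.
[PO₄³⁻] ≈ 1.54×10⁻² mol L⁻¹ (common ion dominates); [Sr²⁺] = 3s.
Ksp = [Sr²⁺]^3[PO₄³⁻]^2 = (3s)^3(1.54×10⁻²)^2
(3s)^3 = 9.80×10⁻²⁸ / (1.54×10⁻²)^2 = 4.13×10⁻²⁴
s = 5.35×10⁻⁹ mol L⁻¹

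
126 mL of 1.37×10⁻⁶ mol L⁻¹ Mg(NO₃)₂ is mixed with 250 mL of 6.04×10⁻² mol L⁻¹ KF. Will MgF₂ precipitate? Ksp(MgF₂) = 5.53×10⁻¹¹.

Yes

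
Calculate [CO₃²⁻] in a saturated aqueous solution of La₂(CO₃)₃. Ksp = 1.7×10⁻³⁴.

La₂(CO₃)₃(s) ⇌ 2 La³⁺(aq) + 3 CO₃²⁻(aq)
Call the molar solubility s, so that [La³⁺] = 2s and [CO₃²⁻] = 3s.
Ksp = [La³⁺]^2[CO₃²⁻]^3 = (2s)^2 · (3s)^3 = 108s^5 = 1.7×10⁻³⁴
s = 6.9×10⁻⁸ M
[CO₃²⁻] = 3s = 2.1×10⁻⁷ M

2.1×10⁻⁷ M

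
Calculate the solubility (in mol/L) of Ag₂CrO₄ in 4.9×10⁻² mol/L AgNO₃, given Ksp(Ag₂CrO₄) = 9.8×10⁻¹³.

Ag₂CrO₄(s) ⇌ 2 Ag⁺(aq) + CrO₄²⁻(aq)
Ag⁺ is already present at 4.9×10⁻² mol/L. If s mol/L of Ag₂CrO₄ dissolves, [CrO₄²⁻] = s while [Ag⁺] ≈ 4.9×10⁻² mol/L.
Ksp = [Ag⁺]^2[CrO₄²⁻] = (4.9×10⁻²)^2s
s = 9.8×10⁻¹³ / (4.9×10⁻²)^2 = 4.1×10⁻¹⁰
s = 4.1×10⁻¹⁰ mol/L

4.1×10⁻¹⁰ M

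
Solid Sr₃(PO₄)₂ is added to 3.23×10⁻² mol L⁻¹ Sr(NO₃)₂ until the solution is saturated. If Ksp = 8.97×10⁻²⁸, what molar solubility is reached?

Sr₃(PO₄)₂(s) ⇌ 3 Sr²⁺(aq) + 2 PO₄³⁻(aq)
Let s be the solubility of Sr₃(PO₄)₂ here. The common ion gives [Sr²⁺] ≈ 3.23×10⁻² mol L⁻¹, and [PO₄³⁻] = 2s.
Ksp = [Sr²⁺]^3[PO₄³⁻]^2 = (3.23×10⁻²)^3(2s)^2
(2s)^2 = 8.97×10⁻²⁸ / (3.23×10⁻²)^3 = 2.66×10⁻²³
s = 2.58×10⁻¹² mol L⁻¹

2.58×10⁻¹² M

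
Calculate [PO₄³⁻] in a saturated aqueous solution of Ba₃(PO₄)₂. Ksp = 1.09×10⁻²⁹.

Ba₃(PO₄)₂(s) ⇌ 3 Ba²⁺(aq) + 2 PO₄³⁻(aq)
Let s be the molar solubility. Then [Ba²⁺] = 3s and [PO₄³⁻] = 2s.
Ksp = [Ba²⁺]^3[PO₄³⁻]^2 = (3s)^3 · (2s)^2 = 108s^5 = 1.09×10⁻²⁹
s = 6.32×10⁻⁷ M
[PO₄³⁻] = 2s = 1.26×10⁻⁶ M

1.26×10⁻⁶ M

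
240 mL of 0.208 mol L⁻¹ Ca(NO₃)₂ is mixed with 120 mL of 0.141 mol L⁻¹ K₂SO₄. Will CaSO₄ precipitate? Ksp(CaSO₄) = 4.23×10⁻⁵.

Yes

After mixing, V = 240 mL + 120 mL = 360 mL.
[Ca²⁺] = (0.208)(240)/360 = 0.139 mol L⁻¹
[SO₄²⁻] = (0.141)(120)/360 = 4.70×10⁻² mol L⁻¹
Q = [Ca²⁺][SO₄²⁻] = 6.52×10⁻³
Q = 6.52×10⁻³ > Ksp = 4.23×10⁻⁵, so the solution is supersaturated and CaSO₄ precipitates.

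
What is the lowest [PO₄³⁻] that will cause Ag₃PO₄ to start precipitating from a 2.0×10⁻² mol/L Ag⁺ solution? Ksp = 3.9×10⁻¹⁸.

4.9×10⁻¹³ M

Each salt precipitates once Q = Ksp for that salt.
Ag₃PO₄(s) ⇌ 3 Ag⁺(aq) + PO₄³⁻(aq)
Ksp = [Ag⁺]^3[PO₄³⁻] = [PO₄³⁻](2.0×10⁻²)^3
[PO₄³⁻] = 3.9×10⁻¹⁸ / (2.0×10⁻²)^3 = 4.9×10⁻¹³
[PO₄³⁻] = 4.9×10⁻¹³ mol/L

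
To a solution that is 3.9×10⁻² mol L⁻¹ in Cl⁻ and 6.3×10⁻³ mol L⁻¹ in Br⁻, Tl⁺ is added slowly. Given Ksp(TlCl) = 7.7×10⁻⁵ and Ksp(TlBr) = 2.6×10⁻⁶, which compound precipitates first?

The threshold for precipitation is Q = Ksp.
For TlCl: [Tl⁺] = (Ksp/[Cl⁻]) = 2.0×10⁻³ mol L⁻¹
For TlBr: [Tl⁺] = (Ksp/[Br⁻]) = 4.1×10⁻⁴ mol L⁻¹
The smaller threshold [Tl⁺] is reached first, so TlBr precipitates first.

TlBr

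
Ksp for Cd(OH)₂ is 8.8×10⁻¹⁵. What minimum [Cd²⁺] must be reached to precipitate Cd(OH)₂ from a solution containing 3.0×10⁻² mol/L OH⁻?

9.8×10⁻¹² M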